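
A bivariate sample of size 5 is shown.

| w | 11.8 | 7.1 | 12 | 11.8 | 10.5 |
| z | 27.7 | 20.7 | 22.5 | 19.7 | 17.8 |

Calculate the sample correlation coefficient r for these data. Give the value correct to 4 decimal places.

n = 5, Σw = 53.2, Σz = 108.4, Σw² = 583.14, Σz² = 2406.96, Σwz = 1163.19
nΣwz − ΣwΣz = 5815.95 − 5766.88 = 49.07
nΣw² − (Σw)² = 2915.7 − 2830.24 = 85.46; nΣz² − (Σz)² = 12034.8 − 11750.56 = 284.24
r = 49.07 / √(85.46 × 284.24) = 49.07 / 155.8562 ≈ 0.3148

0.3148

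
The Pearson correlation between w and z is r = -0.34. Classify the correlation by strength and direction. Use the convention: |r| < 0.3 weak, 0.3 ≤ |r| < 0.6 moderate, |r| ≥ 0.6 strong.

r = -0.34 < 0 so the relationship is negative.
|r| = 0.34, which falls in the moderate range.

moderate negative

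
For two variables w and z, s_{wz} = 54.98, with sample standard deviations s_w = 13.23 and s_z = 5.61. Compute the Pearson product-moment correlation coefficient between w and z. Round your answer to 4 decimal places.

0.7408

r = Cov(w,z) / (s_w · s_z) = 54.98 / (13.23 × 5.61)
  = 54.98 / 74.2203 ≈ 0.7408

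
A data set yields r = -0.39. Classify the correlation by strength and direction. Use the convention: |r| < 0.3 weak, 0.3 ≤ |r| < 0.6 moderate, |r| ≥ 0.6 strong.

r = -0.39 < 0 so the relationship is negative.
|r| = 0.39, which falls in the moderate range.

moderate negative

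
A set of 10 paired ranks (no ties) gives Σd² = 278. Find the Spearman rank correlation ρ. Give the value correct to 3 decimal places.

-0.685

ρ = 1 − 6Σd² / [n(n²−1)] = 1 − 6×278 / (10×99)
  = 1 − 1668/990 = 1 − 1.6848 ≈ -0.685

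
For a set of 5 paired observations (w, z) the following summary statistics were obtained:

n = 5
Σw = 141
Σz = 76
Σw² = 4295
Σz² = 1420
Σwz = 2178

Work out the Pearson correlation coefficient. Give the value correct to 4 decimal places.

0.1198

r = (nΣwz − ΣwΣz) / √[(nΣw² − (Σw)²)(nΣz² − (Σz)²)]
Numerator: 5×2178 − 141×76 = 174
Denominator: √[(21475 − 19881)(7100 − 5776)] = √[1594 × 1324] = 1452.7409
r = 174 / 1452.7409 ≈ 0.1198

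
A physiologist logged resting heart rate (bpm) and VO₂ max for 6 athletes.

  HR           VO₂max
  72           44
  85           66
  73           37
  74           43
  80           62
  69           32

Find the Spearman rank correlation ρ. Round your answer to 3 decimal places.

Rank HR: 2, 6, 3, 4, 5, 1
Rank VO₂max: 4, 6, 2, 3, 5, 1
d = rank(HR) − rank(VO₂max): -2, 0, 1, 1, 0, 0; Σd² = 6
ρ = 1 − 6Σd² / [n(n²−1)] = 1 − 6×6 / (6×35) = 1 − 36/210 ≈ 0.829

0.829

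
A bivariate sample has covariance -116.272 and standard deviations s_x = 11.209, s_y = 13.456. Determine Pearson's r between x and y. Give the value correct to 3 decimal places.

r = Cov(x,y) / (s_x · s_y) = -116.272 / (11.209 × 13.456)
  = -116.272 / 150.8283 ≈ -0.771

-0.771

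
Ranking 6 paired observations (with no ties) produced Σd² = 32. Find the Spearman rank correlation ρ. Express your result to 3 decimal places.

0.086

ρ = 1 − 6Σd² / [n(n²−1)] = 1 − 6×32 / (6×35)
  = 1 − 192/210 = 1 − 0.9143 ≈ 0.086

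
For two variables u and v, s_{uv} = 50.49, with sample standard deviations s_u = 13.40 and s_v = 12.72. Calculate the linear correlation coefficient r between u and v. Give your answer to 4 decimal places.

r = Cov(u,v) / (s_u · s_v) = 50.49 / (13.40 × 12.72)
  = 50.49 / 170.4480 ≈ 0.2962

0.2962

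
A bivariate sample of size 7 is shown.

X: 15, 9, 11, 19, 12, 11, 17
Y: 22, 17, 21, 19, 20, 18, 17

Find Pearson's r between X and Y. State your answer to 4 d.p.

n = 7, ΣX = 94, ΣY = 134, ΣX² = 1342, ΣY² = 2588, ΣXY = 1802
nΣXY − ΣXΣY = 12614 − 12596 = 18
nΣX² − (ΣX)² = 9394 − 8836 = 558; nΣY² − (ΣY)² = 18116 − 17956 = 160
r = 18 / √(558 × 160) = 18 / 298.7976 ≈ 0.0602

0.0602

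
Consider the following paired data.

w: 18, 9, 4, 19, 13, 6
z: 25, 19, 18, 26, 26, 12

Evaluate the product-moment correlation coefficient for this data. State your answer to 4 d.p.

0.8411

n = 6, Σw = 69, Σz = 126, Σw² = 987, Σz² = 2806, Σwz = 1597
nΣwz − ΣwΣz = 9582 − 8694 = 888
nΣw² − (Σw)² = 5922 − 4761 = 1161; nΣz² − (Σz)² = 16836 − 15876 = 960
r = 888 / √(1161 × 960) = 888 / 1055.7272 ≈ 0.8411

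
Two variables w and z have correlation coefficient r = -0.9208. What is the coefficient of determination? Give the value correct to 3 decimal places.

r² = (-0.9208)² = 0.848

0.848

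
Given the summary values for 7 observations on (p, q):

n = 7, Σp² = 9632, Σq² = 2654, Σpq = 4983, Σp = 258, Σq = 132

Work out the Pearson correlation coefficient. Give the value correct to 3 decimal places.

0.828

r = (nΣpq − ΣpΣq) / √[(nΣp² − (Σp)²)(nΣq² − (Σq)²)]
Numerator: 7×4983 − 258×132 = 825
Denominator: √[(67424 − 66564)(18578 − 17424)] = √[860 × 1154] = 996.2128
r = 825 / 996.2128 ≈ 0.828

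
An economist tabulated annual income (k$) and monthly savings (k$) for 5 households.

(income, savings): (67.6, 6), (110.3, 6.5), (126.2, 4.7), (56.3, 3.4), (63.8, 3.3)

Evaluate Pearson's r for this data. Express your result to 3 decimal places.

0.492

n = 5, Σx = 424.2, Σy = 23.9, Σx² = 39902.42, Σy² = 122.79, Σxy = 2117.65
nΣxy − ΣxΣy = 10588.25 − 10138.38 = 449.87
nΣx² − (Σx)² = 199512.1 − 179945.64 = 19566.46; nΣy² − (Σy)² = 613.95 − 571.21 = 42.74
r = 449.87 / √(19566.46 × 42.74) = 449.87 / 914.4783 ≈ 0.492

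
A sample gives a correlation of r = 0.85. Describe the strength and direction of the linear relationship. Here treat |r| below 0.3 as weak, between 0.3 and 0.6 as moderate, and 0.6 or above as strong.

r = 0.85 > 0 so the relationship is positive.
|r| = 0.85, which falls in the strong range.

strong positive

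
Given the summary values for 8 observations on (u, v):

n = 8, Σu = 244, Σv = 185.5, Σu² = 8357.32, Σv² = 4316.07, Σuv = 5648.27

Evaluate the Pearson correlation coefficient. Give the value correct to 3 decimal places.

r = (nΣuv − ΣuΣv) / √[(nΣu² − (Σu)²)(nΣv² − (Σv)²)]
Numerator: 8×5648.27 − 244×185.5 = -75.84
Denominator: √[(66858.56 − 59536)(34528.56 − 34410.25)] = √[7322.56 × 118.31] = 930.7696
r = -75.84 / 930.7696 ≈ -0.081

-0.081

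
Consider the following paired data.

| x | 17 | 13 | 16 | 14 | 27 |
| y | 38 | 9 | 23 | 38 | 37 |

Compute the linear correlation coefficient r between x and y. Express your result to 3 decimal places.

0.483

n = 5, Σx = 87, Σy = 145, Σx² = 1639, Σy² = 4867, Σxy = 2662
nΣxy − ΣxΣy = 13310 − 12615 = 695
nΣx² − (Σx)² = 8195 − 7569 = 626; nΣy² − (Σy)² = 24335 − 21025 = 3310
r = 695 / √(626 × 3310) = 695 / 1439.4652 ≈ 0.483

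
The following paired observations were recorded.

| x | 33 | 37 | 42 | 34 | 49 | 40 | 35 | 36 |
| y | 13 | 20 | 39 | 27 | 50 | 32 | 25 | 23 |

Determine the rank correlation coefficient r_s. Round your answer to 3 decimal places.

0.762

Rank x: 1, 5, 7, 2, 8, 6, 3, 4
Rank y: 1, 2, 7, 5, 8, 6, 4, 3
d = rank(x) − rank(y): 0, 3, 0, -3, 0, 0, -1, 1; Σd² = 20
ρ = 1 − 6Σd² / [n(n²−1)] = 1 − 6×20 / (8×63) = 1 − 120/504 ≈ 0.762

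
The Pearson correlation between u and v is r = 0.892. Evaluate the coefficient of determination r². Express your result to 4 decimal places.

r² = (0.892)² = 0.7957

0.7957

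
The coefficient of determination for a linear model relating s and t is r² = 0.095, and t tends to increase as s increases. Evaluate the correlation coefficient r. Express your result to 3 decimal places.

|r| = √0.095 = 0.308
The association is positive, so r = 0.308.

0.308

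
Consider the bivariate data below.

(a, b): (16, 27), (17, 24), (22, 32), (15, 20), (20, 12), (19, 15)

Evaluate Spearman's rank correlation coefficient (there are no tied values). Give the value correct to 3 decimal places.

Rank a: 2, 3, 6, 1, 5, 4
Rank b: 5, 4, 6, 3, 1, 2
d = rank(a) − rank(b): -3, -1, 0, -2, 4, 2; Σd² = 34
ρ = 1 − 6Σd² / [n(n²−1)] = 1 − 6×34 / (6×35) = 1 − 204/210 ≈ 0.029

0.029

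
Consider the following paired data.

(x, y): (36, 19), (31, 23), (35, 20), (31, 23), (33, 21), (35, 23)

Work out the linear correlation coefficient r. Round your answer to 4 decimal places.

-0.7073

n = 6, Σx = 201, Σy = 129, Σx² = 6757, Σy² = 2789, Σxy = 4308
nΣxy − ΣxΣy = 25848 − 25929 = -81
nΣx² − (Σx)² = 40542 − 40401 = 141; nΣy² − (Σy)² = 16734 − 16641 = 93
r = -81 / √(141 × 93) = -81 / 114.5120 ≈ -0.7073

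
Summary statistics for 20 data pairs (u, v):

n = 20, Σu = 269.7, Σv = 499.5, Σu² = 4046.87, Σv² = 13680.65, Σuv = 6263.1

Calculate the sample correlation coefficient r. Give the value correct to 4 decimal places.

-0.6723

r = (nΣuv − ΣuΣv) / √[(nΣu² − (Σu)²)(nΣv² − (Σv)²)]
Numerator: 20×6263.1 − 269.7×499.5 = -9453.15
Denominator: √[(80937.4 − 72738.09)(273613 − 249500.25)] = √[8199.31 × 24112.75] = 14060.8646
r = -9453.15 / 14060.8646 ≈ -0.6723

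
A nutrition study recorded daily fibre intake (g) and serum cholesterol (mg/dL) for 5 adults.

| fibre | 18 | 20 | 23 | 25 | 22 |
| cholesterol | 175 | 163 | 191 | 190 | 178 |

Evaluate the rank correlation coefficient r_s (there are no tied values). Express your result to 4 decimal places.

Rank fibre: 1, 2, 4, 5, 3
Rank cholesterol: 2, 1, 5, 4, 3
d = rank(fibre) − rank(cholesterol): -1, 1, -1, 1, 0; Σd² = 4
ρ = 1 − 6Σd² / [n(n²−1)] = 1 − 6×4 / (5×24) = 1 − 24/120 ≈ 0.8000

0.8000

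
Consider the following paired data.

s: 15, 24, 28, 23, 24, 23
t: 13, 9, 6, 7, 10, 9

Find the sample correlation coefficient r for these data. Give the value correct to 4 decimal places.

-0.8812

n = 6, Σs = 137, Σt = 54, Σs² = 3219, Σt² = 516, Σst = 1187
nΣst − ΣsΣt = 7122 − 7398 = -276
nΣs² − (Σs)² = 19314 − 18769 = 545; nΣt² − (Σt)² = 3096 − 2916 = 180
r = -276 / √(545 × 180) = -276 / 313.2092 ≈ -0.8812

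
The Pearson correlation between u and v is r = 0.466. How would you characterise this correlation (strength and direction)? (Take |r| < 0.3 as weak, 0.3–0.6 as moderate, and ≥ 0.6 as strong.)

r = 0.466 > 0 so the relationship is positive.
|r| = 0.466, which falls in the moderate range.

moderate positive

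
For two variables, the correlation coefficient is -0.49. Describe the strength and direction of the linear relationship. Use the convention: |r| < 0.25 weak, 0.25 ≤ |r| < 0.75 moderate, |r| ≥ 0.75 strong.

moderate negative

r = -0.49 < 0 so the relationship is negative.
|r| = 0.49, which falls in the moderate range.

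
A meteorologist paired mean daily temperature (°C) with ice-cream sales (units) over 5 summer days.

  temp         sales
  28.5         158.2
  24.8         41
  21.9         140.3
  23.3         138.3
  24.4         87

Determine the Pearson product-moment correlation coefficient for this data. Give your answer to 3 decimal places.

n = 5, Σx = 122.9, Σy = 564.8, Σx² = 3045.15, Σy² = 73088.22, Σxy = 13943.26
nΣxy − ΣxΣy = 69716.3 − 69413.92 = 302.38
nΣx² − (Σx)² = 15225.75 − 15104.41 = 121.34; nΣy² − (Σy)² = 365441.1 − 318999.04 = 46442.06
r = 302.38 / √(121.34 × 46442.06) = 302.38 / 2373.8744 ≈ 0.127

0.127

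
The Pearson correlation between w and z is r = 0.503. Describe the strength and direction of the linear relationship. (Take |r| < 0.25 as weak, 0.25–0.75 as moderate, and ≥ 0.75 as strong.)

moderate positive

r = 0.503 > 0 so the relationship is positive.
|r| = 0.503, which falls in the moderate range.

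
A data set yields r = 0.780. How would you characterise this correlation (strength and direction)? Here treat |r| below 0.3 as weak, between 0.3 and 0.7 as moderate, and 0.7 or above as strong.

strong positive

r = 0.780 > 0 so the relationship is positive.
|r| = 0.780, which falls in the strong range.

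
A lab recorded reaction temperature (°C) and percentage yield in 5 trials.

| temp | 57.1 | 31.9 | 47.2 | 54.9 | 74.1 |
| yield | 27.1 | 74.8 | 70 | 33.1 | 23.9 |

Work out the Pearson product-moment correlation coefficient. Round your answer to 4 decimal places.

-0.8704

n = 5, Σx = 265.2, Σy = 228.9, Σx² = 15010.68, Σy² = 12896.27, Σxy = 10825.71
nΣxy − ΣxΣy = 54128.55 − 60704.28 = -6575.73
nΣx² − (Σx)² = 75053.4 − 70331.04 = 4722.36; nΣy² − (Σy)² = 64481.35 − 52395.21 = 12086.14
r = -6575.73 / √(4722.36 × 12086.14) = -6575.73 / 7554.8067 ≈ -0.8704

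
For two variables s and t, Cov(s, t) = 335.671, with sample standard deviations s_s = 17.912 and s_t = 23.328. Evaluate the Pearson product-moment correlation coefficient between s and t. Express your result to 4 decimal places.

0.8033

r = Cov(s,t) / (s_s · s_t) = 335.671 / (17.912 × 23.328)
  = 335.671 / 417.8511 ≈ 0.8033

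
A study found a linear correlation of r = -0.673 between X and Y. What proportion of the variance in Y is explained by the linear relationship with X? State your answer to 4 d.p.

0.4529

r² = (-0.673)² = 0.4529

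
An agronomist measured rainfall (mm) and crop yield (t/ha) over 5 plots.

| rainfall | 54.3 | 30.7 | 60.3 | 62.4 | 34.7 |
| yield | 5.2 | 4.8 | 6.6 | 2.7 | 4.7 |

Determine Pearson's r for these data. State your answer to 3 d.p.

-0.051

n = 5, Σx = 242.4, Σy = 24, Σx² = 12624.92, Σy² = 123.02, Σxy = 1159.27
nΣxy − ΣxΣy = 5796.35 − 5817.6 = -21.25
nΣx² − (Σx)² = 63124.6 − 58757.76 = 4366.84; nΣy² − (Σy)² = 615.1 − 576 = 39.1
r = -21.25 / √(4366.84 × 39.1) = -21.25 / 413.2111 ≈ -0.051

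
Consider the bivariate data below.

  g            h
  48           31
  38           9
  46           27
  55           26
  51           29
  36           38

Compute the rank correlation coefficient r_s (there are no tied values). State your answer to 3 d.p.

Rank g: 4, 2, 3, 6, 5, 1
Rank h: 5, 1, 3, 2, 4, 6
d = rank(g) − rank(h): -1, 1, 0, 4, 1, -5; Σd² = 44
ρ = 1 − 6Σd² / [n(n²−1)] = 1 − 6×44 / (6×35) = 1 − 264/210 ≈ -0.257

-0.257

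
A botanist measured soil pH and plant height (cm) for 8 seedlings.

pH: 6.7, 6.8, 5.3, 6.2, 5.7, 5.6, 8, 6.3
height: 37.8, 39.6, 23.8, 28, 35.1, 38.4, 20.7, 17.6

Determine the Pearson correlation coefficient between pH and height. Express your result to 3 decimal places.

n = 8, Σx = 50.6, Σy = 241, Σx² = 325.2, Σy² = 7792.26, Σxy = 1513.87
nΣxy − ΣxΣy = 12110.96 − 12194.6 = -83.64
nΣx² − (Σx)² = 2601.6 − 2560.36 = 41.24; nΣy² − (Σy)² = 62338.08 − 58081 = 4257.08
r = -83.64 / √(41.24 × 4257.08) = -83.64 / 419.0012 ≈ -0.200

-0.200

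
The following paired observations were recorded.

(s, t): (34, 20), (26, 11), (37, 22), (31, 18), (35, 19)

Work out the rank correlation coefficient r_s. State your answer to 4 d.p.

Rank s: 3, 1, 5, 2, 4
Rank t: 4, 1, 5, 2, 3
d = rank(s) − rank(t): -1, 0, 0, 0, 1; Σd² = 2
ρ = 1 − 6Σd² / [n(n²−1)] = 1 − 6×2 / (5×24) = 1 − 12/120 ≈ 0.9000

0.9000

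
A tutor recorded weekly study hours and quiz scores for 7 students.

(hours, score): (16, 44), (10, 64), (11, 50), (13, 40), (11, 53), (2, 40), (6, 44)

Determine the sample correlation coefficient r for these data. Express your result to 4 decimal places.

n = 7, Σx = 69, Σy = 335, Σx² = 807, Σy² = 16477, Σxy = 3341
nΣxy − ΣxΣy = 23387 − 23115 = 272
nΣx² − (Σx)² = 5649 − 4761 = 888; nΣy² − (Σy)² = 115339 − 112225 = 3114
r = 272 / √(888 × 3114) = 272 / 1662.8987 ≈ 0.1636

0.1636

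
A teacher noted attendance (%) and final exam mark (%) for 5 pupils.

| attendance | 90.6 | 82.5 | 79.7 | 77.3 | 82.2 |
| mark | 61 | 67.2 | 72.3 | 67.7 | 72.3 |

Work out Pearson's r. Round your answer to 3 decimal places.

-0.733

n = 5, Σx = 412.3, Σy = 340.5, Σx² = 34098.83, Σy² = 23274.71, Σxy = 28009.18
nΣxy − ΣxΣy = 140045.9 − 140388.15 = -342.25
nΣx² − (Σx)² = 170494.15 − 169991.29 = 502.86; nΣy² − (Σy)² = 116373.55 − 115940.25 = 433.3
r = -342.25 / √(502.86 × 433.3) = -342.25 / 466.7861 ≈ -0.733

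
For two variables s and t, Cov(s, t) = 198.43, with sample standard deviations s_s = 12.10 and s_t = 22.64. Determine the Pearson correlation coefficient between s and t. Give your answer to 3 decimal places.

r = Cov(s,t) / (s_s · s_t) = 198.43 / (12.10 × 22.64)
  = 198.43 / 273.9440 ≈ 0.724

0.724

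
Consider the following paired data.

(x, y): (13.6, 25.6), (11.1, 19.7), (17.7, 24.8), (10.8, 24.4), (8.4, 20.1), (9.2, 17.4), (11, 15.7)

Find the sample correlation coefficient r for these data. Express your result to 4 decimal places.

n = 7, Σx = 81.8, Σy = 147.7, Σx² = 1014.3, Σy² = 3207.11, Σxy = 1770.93
nΣxy − ΣxΣy = 12396.51 − 12081.86 = 314.65
nΣx² − (Σx)² = 7100.1 − 6691.24 = 408.86; nΣy² − (Σy)² = 22449.77 − 21815.29 = 634.48
r = 314.65 / √(408.86 × 634.48) = 314.65 / 509.3265 ≈ 0.6178

0.6178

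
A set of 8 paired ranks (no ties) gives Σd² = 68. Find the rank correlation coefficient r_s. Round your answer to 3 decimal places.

ρ = 1 − 6Σd² / [n(n²−1)] = 1 − 6×68 / (8×63)
  = 1 − 408/504 = 1 − 0.8095 ≈ 0.190

0.190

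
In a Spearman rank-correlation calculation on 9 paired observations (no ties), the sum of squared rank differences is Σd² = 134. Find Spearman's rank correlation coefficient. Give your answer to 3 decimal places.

ρ = 1 − 6Σd² / [n(n²−1)] = 1 − 6×134 / (9×80)
  = 1 − 804/720 = 1 − 1.1167 ≈ -0.117

-0.117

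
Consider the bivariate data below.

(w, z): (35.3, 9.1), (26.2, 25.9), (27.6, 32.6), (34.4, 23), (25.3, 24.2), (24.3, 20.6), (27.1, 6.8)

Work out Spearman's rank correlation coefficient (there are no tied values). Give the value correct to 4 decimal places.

-0.1429

Rank w: 7, 3, 5, 6, 2, 1, 4
Rank z: 2, 6, 7, 4, 5, 3, 1
d = rank(w) − rank(z): 5, -3, -2, 2, -3, -2, 3; Σd² = 64
ρ = 1 − 6Σd² / [n(n²−1)] = 1 − 6×64 / (7×48) = 1 − 384/336 ≈ -0.1429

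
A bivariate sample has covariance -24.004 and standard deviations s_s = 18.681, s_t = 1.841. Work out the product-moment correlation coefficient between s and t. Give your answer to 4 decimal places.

r = Cov(s,t) / (s_s · s_t) = -24.004 / (18.681 × 1.841)
  = -24.004 / 34.3917 ≈ -0.6980

-0.6980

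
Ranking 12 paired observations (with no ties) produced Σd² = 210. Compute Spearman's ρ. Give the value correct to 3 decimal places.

0.266

ρ = 1 − 6Σd² / [n(n²−1)] = 1 − 6×210 / (12×143)
  = 1 − 1260/1716 = 1 − 0.7343 ≈ 0.266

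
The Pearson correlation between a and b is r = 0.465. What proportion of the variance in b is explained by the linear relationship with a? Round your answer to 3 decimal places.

r² = (0.465)² = 0.216

0.216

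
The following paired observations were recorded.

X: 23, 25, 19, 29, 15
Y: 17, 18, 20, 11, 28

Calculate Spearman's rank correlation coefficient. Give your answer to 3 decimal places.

Rank X: 3, 4, 2, 5, 1
Rank Y: 2, 3, 4, 1, 5
d = rank(X) − rank(Y): 1, 1, -2, 4, -4; Σd² = 38
ρ = 1 − 6Σd² / [n(n²−1)] = 1 − 6×38 / (5×24) = 1 − 228/120 ≈ -0.900

-0.900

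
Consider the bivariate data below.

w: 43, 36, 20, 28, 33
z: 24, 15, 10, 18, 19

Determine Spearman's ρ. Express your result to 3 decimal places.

0.700

Rank w: 5, 4, 1, 2, 3
Rank z: 5, 2, 1, 3, 4
d = rank(w) − rank(z): 0, 2, 0, -1, -1; Σd² = 6
ρ = 1 − 6Σd² / [n(n²−1)] = 1 − 6×6 / (5×24) = 1 − 36/120 ≈ 0.700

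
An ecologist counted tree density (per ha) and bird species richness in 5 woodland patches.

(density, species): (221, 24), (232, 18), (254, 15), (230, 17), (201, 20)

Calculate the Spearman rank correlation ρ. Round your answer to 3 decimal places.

Rank density: 2, 4, 5, 3, 1
Rank species: 5, 3, 1, 2, 4
d = rank(density) − rank(species): -3, 1, 4, 1, -3; Σd² = 36
ρ = 1 − 6Σd² / [n(n²−1)] = 1 − 6×36 / (5×24) = 1 − 216/120 ≈ -0.800

-0.800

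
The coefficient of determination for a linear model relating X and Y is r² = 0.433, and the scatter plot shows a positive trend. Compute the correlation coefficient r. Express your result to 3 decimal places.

0.658

|r| = √0.433 = 0.658
The association is positive, so r = 0.658.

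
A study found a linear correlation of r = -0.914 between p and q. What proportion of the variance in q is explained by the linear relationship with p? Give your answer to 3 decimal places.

0.835

r² = (-0.914)² = 0.835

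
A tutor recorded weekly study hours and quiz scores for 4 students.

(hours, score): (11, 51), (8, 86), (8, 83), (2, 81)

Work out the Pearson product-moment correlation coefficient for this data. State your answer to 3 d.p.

n = 4, Σx = 29, Σy = 301, Σx² = 253, Σy² = 23447, Σxy = 2075
nΣxy − ΣxΣy = 8300 − 8729 = -429
nΣx² − (Σx)² = 1012 − 841 = 171; nΣy² − (Σy)² = 93788 − 90601 = 3187
r = -429 / √(171 × 3187) = -429 / 738.2256 ≈ -0.581

-0.581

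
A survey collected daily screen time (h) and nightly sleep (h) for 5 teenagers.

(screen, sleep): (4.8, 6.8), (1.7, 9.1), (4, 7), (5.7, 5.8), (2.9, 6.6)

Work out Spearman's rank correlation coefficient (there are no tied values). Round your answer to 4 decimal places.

Rank screen: 4, 1, 3, 5, 2
Rank sleep: 3, 5, 4, 1, 2
d = rank(screen) − rank(sleep): 1, -4, -1, 4, 0; Σd² = 34
ρ = 1 − 6Σd² / [n(n²−1)] = 1 − 6×34 / (5×24) = 1 − 204/120 ≈ -0.7000

-0.7000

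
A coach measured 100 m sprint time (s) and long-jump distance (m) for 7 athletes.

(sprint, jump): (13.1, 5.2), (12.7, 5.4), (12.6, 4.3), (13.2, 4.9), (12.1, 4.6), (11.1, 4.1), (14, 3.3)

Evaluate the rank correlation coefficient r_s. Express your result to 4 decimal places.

0.0714

Rank sprint: 5, 4, 3, 6, 2, 1, 7
Rank jump: 6, 7, 3, 5, 4, 2, 1
d = rank(sprint) − rank(jump): -1, -3, 0, 1, -2, -1, 6; Σd² = 52
ρ = 1 − 6Σd² / [n(n²−1)] = 1 − 6×52 / (7×48) = 1 − 312/336 ≈ 0.0714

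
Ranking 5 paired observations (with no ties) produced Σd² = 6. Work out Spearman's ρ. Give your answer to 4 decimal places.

0.7000

ρ = 1 − 6Σd² / [n(n²−1)] = 1 − 6×6 / (5×24)
  = 1 − 36/120 = 1 − 0.30000 ≈ 0.7000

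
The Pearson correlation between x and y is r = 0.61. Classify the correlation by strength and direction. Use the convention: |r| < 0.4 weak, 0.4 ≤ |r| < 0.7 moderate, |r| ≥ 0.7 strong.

r = 0.61 > 0 so the relationship is positive.
|r| = 0.61, which falls in the moderate range.

moderate positive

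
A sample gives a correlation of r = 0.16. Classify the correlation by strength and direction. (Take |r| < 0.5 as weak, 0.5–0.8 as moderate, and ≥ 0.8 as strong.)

r = 0.16 > 0 so the relationship is positive.
|r| = 0.16, which falls in the weak range.

weak positive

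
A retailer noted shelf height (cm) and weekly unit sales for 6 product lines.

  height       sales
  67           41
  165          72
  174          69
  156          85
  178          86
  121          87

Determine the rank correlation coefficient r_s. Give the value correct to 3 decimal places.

Rank height: 1, 4, 5, 3, 6, 2
Rank sales: 1, 3, 2, 4, 5, 6
d = rank(height) − rank(sales): 0, 1, 3, -1, 1, -4; Σd² = 28
ρ = 1 − 6Σd² / [n(n²−1)] = 1 − 6×28 / (6×35) = 1 − 168/210 ≈ 0.200

0.200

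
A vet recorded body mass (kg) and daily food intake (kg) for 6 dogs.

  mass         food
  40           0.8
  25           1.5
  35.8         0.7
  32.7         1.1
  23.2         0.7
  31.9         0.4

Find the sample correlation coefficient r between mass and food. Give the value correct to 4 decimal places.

-0.3212

n = 6, Σx = 188.6, Σy = 5.2, Σx² = 6131.78, Σy² = 5.24, Σxy = 159.53
nΣxy − ΣxΣy = 957.18 − 980.72 = -23.54
nΣx² − (Σx)² = 36790.68 − 35569.96 = 1220.72; nΣy² − (Σy)² = 31.44 − 27.04 = 4.4
r = -23.54 / √(1220.72 × 4.4) = -23.54 / 73.2883 ≈ -0.3212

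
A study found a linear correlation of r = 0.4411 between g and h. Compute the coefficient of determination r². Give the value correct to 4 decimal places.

r² = (0.4411)² = 0.1946

0.1946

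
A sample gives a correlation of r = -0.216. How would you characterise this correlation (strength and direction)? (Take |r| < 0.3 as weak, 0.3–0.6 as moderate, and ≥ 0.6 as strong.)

r = -0.216 < 0 so the relationship is negative.
|r| = 0.216, which falls in the weak range.

weak negative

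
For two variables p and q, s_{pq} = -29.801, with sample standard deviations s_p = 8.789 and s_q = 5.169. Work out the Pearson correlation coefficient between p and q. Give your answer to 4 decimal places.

r = Cov(p,q) / (s_p · s_q) = -29.801 / (8.789 × 5.169)
  = -29.801 / 45.4303 ≈ -0.6560

-0.6560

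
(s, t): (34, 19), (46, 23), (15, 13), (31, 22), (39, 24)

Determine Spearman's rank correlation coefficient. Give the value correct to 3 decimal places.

Rank s: 3, 5, 1, 2, 4
Rank t: 2, 4, 1, 3, 5
d = rank(s) − rank(t): 1, 1, 0, -1, -1; Σd² = 4
ρ = 1 − 6Σd² / [n(n²−1)] = 1 − 6×4 / (5×24) = 1 − 24/120 ≈ 0.800

0.800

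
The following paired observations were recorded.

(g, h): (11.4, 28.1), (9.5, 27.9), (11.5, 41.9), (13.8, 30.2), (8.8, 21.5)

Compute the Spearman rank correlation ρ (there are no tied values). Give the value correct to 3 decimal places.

Rank g: 3, 2, 4, 5, 1
Rank h: 3, 2, 5, 4, 1
d = rank(g) − rank(h): 0, 0, -1, 1, 0; Σd² = 2
ρ = 1 − 6Σd² / [n(n²−1)] = 1 − 6×2 / (5×24) = 1 − 12/120 ≈ 0.900

0.900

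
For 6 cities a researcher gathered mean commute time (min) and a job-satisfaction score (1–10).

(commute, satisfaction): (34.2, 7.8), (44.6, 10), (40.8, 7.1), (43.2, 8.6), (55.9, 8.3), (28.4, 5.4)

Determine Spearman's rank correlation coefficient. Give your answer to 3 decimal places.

0.771

Rank commute: 2, 5, 3, 4, 6, 1
Rank satisfaction: 3, 6, 2, 5, 4, 1
d = rank(commute) − rank(satisfaction): -1, -1, 1, -1, 2, 0; Σd² = 8
ρ = 1 − 6Σd² / [n(n²−1)] = 1 − 6×8 / (6×35) = 1 − 48/210 ≈ 0.771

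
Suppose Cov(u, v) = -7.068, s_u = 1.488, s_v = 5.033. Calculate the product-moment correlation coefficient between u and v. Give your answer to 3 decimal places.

r = Cov(u,v) / (s_u · s_v) = -7.068 / (1.488 × 5.033)
  = -7.068 / 7.4891 ≈ -0.944

-0.944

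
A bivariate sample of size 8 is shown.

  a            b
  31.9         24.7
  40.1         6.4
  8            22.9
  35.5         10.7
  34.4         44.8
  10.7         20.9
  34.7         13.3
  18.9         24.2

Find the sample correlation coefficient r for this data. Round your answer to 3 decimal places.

-0.200

n = 8, Σa = 214.2, Σb = 167.9, Σa² = 6809.02, Σb² = 4496.33, Σab = 4291.26
nΣab − ΣaΣb = 34330.08 − 35964.18 = -1634.1
nΣa² − (Σa)² = 54472.16 − 45881.64 = 8590.52; nΣb² − (Σb)² = 35970.64 − 28190.41 = 7780.23
r = -1634.1 / √(8590.52 × 7780.23) = -1634.1 / 8175.3423 ≈ -0.200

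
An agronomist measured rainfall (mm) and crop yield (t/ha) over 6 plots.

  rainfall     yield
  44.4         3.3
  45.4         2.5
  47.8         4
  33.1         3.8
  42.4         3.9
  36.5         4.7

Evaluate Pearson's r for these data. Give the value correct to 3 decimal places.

n = 6, Σx = 249.6, Σy = 22.2, Σx² = 10542.98, Σy² = 84.88, Σxy = 913.91
nΣxy − ΣxΣy = 5483.46 − 5541.12 = -57.66
nΣx² − (Σx)² = 63257.88 − 62300.16 = 957.72; nΣy² − (Σy)² = 509.28 − 492.84 = 16.44
r = -57.66 / √(957.72 × 16.44) = -57.66 / 125.4788 ≈ -0.460

-0.460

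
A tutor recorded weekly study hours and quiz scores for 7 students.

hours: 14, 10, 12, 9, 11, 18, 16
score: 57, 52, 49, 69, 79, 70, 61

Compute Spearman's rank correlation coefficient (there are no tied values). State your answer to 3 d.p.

0.107

Rank hours: 5, 2, 4, 1, 3, 7, 6
Rank score: 3, 2, 1, 5, 7, 6, 4
d = rank(hours) − rank(score): 2, 0, 3, -4, -4, 1, 2; Σd² = 50
ρ = 1 − 6Σd² / [n(n²−1)] = 1 − 6×50 / (7×48) = 1 − 300/336 ≈ 0.107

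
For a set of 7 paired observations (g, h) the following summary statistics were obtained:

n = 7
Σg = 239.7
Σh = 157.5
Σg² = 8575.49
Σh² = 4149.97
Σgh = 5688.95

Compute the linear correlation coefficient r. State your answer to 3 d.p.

0.626

r = (nΣgh − ΣgΣh) / √[(nΣg² − (Σg)²)(nΣh² − (Σh)²)]
Numerator: 7×5688.95 − 239.7×157.5 = 2069.9
Denominator: √[(60028.43 − 57456.09)(29049.79 − 24806.25)] = √[2572.34 × 4243.54] = 3303.9110
r = 2069.9 / 3303.9110 ≈ 0.626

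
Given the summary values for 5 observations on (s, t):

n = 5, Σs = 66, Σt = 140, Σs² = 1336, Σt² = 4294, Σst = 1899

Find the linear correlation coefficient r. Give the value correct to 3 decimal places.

r = (nΣst − ΣsΣt) / √[(nΣs² − (Σs)²)(nΣt² − (Σt)²)]
Numerator: 5×1899 − 66×140 = 255
Denominator: √[(6680 − 4356)(21470 − 19600)] = √[2324 × 1870] = 2084.6774
r = 255 / 2084.6774 ≈ 0.122

0.122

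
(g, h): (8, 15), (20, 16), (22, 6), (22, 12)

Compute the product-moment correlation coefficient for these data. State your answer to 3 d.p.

-0.506

n = 4, Σg = 72, Σh = 49, Σg² = 1432, Σh² = 661, Σgh = 836
nΣgh − ΣgΣh = 3344 − 3528 = -184
nΣg² − (Σg)² = 5728 − 5184 = 544; nΣh² − (Σh)² = 2644 − 2401 = 243
r = -184 / √(544 × 243) = -184 / 363.5822 ≈ -0.506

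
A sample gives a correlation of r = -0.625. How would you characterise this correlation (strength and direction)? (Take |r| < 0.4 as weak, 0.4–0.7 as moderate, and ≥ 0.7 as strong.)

moderate negative

r = -0.625 < 0 so the relationship is negative.
|r| = 0.625, which falls in the moderate range.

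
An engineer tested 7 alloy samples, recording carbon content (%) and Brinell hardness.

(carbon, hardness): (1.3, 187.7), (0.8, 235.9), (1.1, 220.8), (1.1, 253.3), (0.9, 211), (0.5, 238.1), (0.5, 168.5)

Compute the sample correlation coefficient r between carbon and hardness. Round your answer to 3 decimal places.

0.096

n = 7, Σx = 6.2, Σy = 1515.3, Σx² = 6.06, Σy² = 333398.49, Σxy = 1347.44
nΣxy − ΣxΣy = 9432.08 − 9394.86 = 37.22
nΣx² − (Σx)² = 42.42 − 38.44 = 3.98; nΣy² − (Σy)² = 2333789.43 − 2296134.09 = 37655.34
r = 37.22 / √(3.98 × 37655.34) = 37.22 / 387.1282 ≈ 0.096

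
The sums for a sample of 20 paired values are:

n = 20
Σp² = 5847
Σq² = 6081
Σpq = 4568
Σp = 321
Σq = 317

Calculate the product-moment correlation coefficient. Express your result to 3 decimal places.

r = (nΣpq − ΣpΣq) / √[(nΣp² − (Σp)²)(nΣq² − (Σq)²)]
Numerator: 20×4568 − 321×317 = -10397
Denominator: √[(116940 − 103041)(121620 − 100489)] = √[13899 × 21131] = 17137.6710
r = -10397 / 17137.6710 ≈ -0.607

-0.607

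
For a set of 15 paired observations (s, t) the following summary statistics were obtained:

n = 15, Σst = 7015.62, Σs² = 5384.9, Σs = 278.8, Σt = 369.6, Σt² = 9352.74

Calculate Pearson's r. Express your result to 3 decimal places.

0.654

r = (nΣst − ΣsΣt) / √[(nΣs² − (Σs)²)(nΣt² − (Σt)²)]
Numerator: 15×7015.62 − 278.8×369.6 = 2189.82
Denominator: √[(80773.5 − 77729.44)(140291.1 − 136604.16)] = √[3044.06 × 3686.94] = 3350.1144
r = 2189.82 / 3350.1144 ≈ 0.654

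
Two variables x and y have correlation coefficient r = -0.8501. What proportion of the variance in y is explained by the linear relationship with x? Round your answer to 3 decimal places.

0.723

r² = (-0.8501)² = 0.723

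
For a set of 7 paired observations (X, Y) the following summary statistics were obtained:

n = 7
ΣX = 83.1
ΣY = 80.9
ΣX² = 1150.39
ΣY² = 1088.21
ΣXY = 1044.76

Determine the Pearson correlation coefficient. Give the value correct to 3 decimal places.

0.532

r = (nΣXY − ΣXΣY) / √[(nΣX² − (ΣX)²)(nΣY² − (ΣY)²)]
Numerator: 7×1044.76 − 83.1×80.9 = 590.53
Denominator: √[(8052.73 − 6905.61)(7617.47 − 6544.81)] = √[1147.12 × 1072.66] = 1109.2654
r = 590.53 / 1109.2654 ≈ 0.532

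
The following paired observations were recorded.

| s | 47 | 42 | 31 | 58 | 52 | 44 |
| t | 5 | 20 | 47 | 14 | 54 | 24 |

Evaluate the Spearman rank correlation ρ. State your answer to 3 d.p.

Rank s: 4, 2, 1, 6, 5, 3
Rank t: 1, 3, 5, 2, 6, 4
d = rank(s) − rank(t): 3, -1, -4, 4, -1, -1; Σd² = 44
ρ = 1 − 6Σd² / [n(n²−1)] = 1 − 6×44 / (6×35) = 1 − 264/210 ≈ -0.257

-0.257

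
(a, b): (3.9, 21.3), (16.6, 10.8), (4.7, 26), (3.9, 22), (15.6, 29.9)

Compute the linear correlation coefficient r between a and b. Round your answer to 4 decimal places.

n = 5, Σa = 44.7, Σb = 110, Σa² = 571.43, Σb² = 2624.34, Σab = 936.79
nΣab − ΣaΣb = 4683.95 − 4917 = -233.05
nΣa² − (Σa)² = 2857.15 − 1998.09 = 859.06; nΣb² − (Σb)² = 13121.7 − 12100 = 1021.7
r = -233.05 / √(859.06 × 1021.7) = -233.05 / 936.8573 ≈ -0.2488

-0.2488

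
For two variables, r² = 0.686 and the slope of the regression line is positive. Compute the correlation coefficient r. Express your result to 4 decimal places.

|r| = √0.686 = 0.8283
The association is positive, so r = 0.8283.

0.8283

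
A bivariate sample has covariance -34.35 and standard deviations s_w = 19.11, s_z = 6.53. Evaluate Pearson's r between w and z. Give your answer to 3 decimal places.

r = Cov(w,z) / (s_w · s_z) = -34.35 / (19.11 × 6.53)
  = -34.35 / 124.7883 ≈ -0.275

-0.275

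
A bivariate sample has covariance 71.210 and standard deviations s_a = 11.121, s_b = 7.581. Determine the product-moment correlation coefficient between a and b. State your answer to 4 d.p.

r = Cov(a,b) / (s_a · s_b) = 71.210 / (11.121 × 7.581)
  = 71.210 / 84.3083 ≈ 0.8446

0.8446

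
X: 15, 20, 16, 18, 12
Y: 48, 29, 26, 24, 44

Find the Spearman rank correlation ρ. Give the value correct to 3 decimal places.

-0.600

Rank X: 2, 5, 3, 4, 1
Rank Y: 5, 3, 2, 1, 4
d = rank(X) − rank(Y): -3, 2, 1, 3, -3; Σd² = 32
ρ = 1 − 6Σd² / [n(n²−1)] = 1 − 6×32 / (5×24) = 1 − 192/120 ≈ -0.600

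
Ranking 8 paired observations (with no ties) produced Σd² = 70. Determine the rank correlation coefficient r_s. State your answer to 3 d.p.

ρ = 1 − 6Σd² / [n(n²−1)] = 1 − 6×70 / (8×63)
  = 1 − 420/504 = 1 − 0.8333 ≈ 0.167

0.167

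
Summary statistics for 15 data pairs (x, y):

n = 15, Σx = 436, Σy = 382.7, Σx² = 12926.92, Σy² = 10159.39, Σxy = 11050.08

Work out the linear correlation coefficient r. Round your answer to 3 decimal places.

r = (nΣxy − ΣxΣy) / √[(nΣx² − (Σx)²)(nΣy² − (Σy)²)]
Numerator: 15×11050.08 − 436×382.7 = -1106
Denominator: √[(193903.8 − 190096)(152390.85 − 146459.29)] = √[3807.8 × 5931.56] = 4752.4935
r = -1106 / 4752.4935 ≈ -0.233

-0.233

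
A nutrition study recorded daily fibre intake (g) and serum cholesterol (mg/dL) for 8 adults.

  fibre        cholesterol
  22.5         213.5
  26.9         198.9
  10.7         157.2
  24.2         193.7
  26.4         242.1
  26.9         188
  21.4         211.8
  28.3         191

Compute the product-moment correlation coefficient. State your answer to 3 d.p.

n = 8, Σx = 187.3, Σy = 1596.2, Σx² = 4609.41, Σy² = 322671.64, Σxy = 37910.2
nΣxy − ΣxΣy = 303281.6 − 298968.26 = 4313.34
nΣx² − (Σx)² = 36875.28 − 35081.29 = 1793.99; nΣy² − (Σy)² = 2581373.12 − 2547854.44 = 33518.68
r = 4313.34 / √(1793.99 × 33518.68) = 4313.34 / 7754.4940 ≈ 0.556

0.556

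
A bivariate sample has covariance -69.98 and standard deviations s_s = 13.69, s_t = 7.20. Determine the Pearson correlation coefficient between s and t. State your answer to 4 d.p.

r = Cov(s,t) / (s_s · s_t) = -69.98 / (13.69 × 7.20)
  = -69.98 / 98.5680 ≈ -0.7100

-0.7100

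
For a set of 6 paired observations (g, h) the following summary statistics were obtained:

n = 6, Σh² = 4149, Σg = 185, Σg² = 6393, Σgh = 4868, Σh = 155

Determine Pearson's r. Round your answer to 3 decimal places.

0.281

r = (nΣgh − ΣgΣh) / √[(nΣg² − (Σg)²)(nΣh² − (Σh)²)]
Numerator: 6×4868 − 185×155 = 533
Denominator: √[(38358 − 34225)(24894 − 24025)] = √[4133 × 869] = 1895.1456
r = 533 / 1895.1456 ≈ 0.281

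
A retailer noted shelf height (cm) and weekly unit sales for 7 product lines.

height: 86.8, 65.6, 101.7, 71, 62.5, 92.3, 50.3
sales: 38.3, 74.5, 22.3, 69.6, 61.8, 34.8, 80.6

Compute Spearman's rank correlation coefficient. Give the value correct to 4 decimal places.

Rank height: 5, 3, 7, 4, 2, 6, 1
Rank sales: 3, 6, 1, 5, 4, 2, 7
d = rank(height) − rank(sales): 2, -3, 6, -1, -2, 4, -6; Σd² = 106
ρ = 1 − 6Σd² / [n(n²−1)] = 1 − 6×106 / (7×48) = 1 − 636/336 ≈ -0.8929

-0.8929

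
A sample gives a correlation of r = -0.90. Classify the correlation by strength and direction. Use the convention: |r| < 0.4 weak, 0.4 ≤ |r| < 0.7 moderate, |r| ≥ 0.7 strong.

strong negative

r = -0.90 < 0 so the relationship is negative.
|r| = 0.90, which falls in the strong range.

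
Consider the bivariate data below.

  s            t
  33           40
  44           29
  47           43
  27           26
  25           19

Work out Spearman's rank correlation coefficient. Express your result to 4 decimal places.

Rank s: 3, 4, 5, 2, 1
Rank t: 4, 3, 5, 2, 1
d = rank(s) − rank(t): -1, 1, 0, 0, 0; Σd² = 2
ρ = 1 − 6Σd² / [n(n²−1)] = 1 − 6×2 / (5×24) = 1 − 12/120 ≈ 0.9000

0.9000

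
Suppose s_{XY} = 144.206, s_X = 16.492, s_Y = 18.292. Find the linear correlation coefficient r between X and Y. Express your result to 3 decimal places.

r = Cov(X,Y) / (s_X · s_Y) = 144.206 / (16.492 × 18.292)
  = 144.206 / 301.6717 ≈ 0.478

0.478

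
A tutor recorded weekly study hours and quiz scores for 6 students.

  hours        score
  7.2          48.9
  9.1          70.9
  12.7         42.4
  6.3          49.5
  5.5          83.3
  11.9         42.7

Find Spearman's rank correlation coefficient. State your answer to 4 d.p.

-0.8286

Rank hours: 3, 4, 6, 2, 1, 5
Rank score: 3, 5, 1, 4, 6, 2
d = rank(hours) − rank(score): 0, -1, 5, -2, -5, 3; Σd² = 64
ρ = 1 − 6Σd² / [n(n²−1)] = 1 − 6×64 / (6×35) = 1 − 384/210 ≈ -0.8286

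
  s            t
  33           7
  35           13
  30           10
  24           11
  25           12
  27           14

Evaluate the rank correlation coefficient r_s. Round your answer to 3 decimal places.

-0.086

Rank s: 5, 6, 4, 1, 2, 3
Rank t: 1, 5, 2, 3, 4, 6
d = rank(s) − rank(t): 4, 1, 2, -2, -2, -3; Σd² = 38
ρ = 1 − 6Σd² / [n(n²−1)] = 1 − 6×38 / (6×35) = 1 − 228/210 ≈ -0.086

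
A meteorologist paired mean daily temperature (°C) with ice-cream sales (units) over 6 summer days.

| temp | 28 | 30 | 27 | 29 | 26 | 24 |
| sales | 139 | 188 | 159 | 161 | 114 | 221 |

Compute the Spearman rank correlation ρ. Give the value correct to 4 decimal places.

0.0857

Rank temp: 4, 6, 3, 5, 2, 1
Rank sales: 2, 5, 3, 4, 1, 6
d = rank(temp) − rank(sales): 2, 1, 0, 1, 1, -5; Σd² = 32
ρ = 1 − 6Σd² / [n(n²−1)] = 1 − 6×32 / (6×35) = 1 − 192/210 ≈ 0.0857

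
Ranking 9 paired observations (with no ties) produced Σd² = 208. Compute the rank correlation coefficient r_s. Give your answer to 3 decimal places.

-0.733

ρ = 1 − 6Σd² / [n(n²−1)] = 1 − 6×208 / (9×80)
  = 1 − 1248/720 = 1 − 1.7333 ≈ -0.733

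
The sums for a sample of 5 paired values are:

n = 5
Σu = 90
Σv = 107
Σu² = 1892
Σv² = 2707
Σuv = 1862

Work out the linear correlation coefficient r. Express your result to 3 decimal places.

-0.190

r = (nΣuv − ΣuΣv) / √[(nΣu² − (Σu)²)(nΣv² − (Σv)²)]
Numerator: 5×1862 − 90×107 = -320
Denominator: √[(9460 − 8100)(13535 − 11449)] = √[1360 × 2086] = 1684.3278
r = -320 / 1684.3278 ≈ -0.190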